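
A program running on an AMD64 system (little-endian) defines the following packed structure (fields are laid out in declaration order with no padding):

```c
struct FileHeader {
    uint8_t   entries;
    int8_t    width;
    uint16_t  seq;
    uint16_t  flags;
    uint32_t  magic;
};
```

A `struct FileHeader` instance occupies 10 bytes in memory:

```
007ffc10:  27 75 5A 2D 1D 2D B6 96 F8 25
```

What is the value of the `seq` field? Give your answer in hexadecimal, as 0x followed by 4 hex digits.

0x2D5A

`seq` follows `entries` (1 B), `width` (1 B), so it starts at offset 1 + 1 = 2 and occupies 2 bytes.
Bytes at offsets 2..3: 5A 2D.
Little-endian stores the least-significant byte at the lowest address.
Reassemble most-significant byte first: 2D 5A → 0x2D5A.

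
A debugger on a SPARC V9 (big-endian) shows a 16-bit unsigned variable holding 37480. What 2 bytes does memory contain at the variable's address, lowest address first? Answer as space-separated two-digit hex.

37480 in hexadecimal, padded to 16 bits, is 0x9268.
Split into bytes (most-significant first): 92 68.
Big-endian: lowest address holds the most-significant byte.
So the memory order matches the most-significant-first order: 92 68.

92 68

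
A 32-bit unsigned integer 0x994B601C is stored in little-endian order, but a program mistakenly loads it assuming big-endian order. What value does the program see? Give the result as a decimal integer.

Stored little-endian, the bytes at ascending addresses are 1C 60 4B 99.
Read back as big-endian, the last byte is least significant, giving 0x1C604B99.
0x1C604B99 = 476072857.

476072857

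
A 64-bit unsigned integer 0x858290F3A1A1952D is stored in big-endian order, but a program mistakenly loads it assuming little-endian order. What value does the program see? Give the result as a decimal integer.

3284709220184785541

Stored big-endian, the bytes at ascending addresses are 85 82 90 F3 A1 A1 95 2D.
Read back as little-endian, the first byte is least significant, giving 0x2D95A1A1F3908285.
0x2D95A1A1F3908285 = 3284709220184785541.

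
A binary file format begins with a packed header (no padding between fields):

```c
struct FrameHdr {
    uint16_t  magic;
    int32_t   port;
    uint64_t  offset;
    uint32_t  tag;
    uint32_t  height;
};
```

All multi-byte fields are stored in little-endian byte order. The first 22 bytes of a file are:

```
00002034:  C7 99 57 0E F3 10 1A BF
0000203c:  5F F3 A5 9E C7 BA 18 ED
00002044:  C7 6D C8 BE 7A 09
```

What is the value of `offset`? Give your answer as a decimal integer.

13458900447009947418

`offset` follows `magic` (2 B), `port` (4 B), so it starts at offset 2 + 4 = 6 and occupies 8 bytes.
Bytes at offsets 6..13: 1A BF 5F F3 A5 9E C7 BA.
Little-endian stores the least-significant byte at the lowest address.
Reassemble most-significant byte first: BA C7 9E A5 F3 5F BF 1A → 0xBAC79EA5F35FBF1A.
0xBAC79EA5F35FBF1A = 13458900447009947418.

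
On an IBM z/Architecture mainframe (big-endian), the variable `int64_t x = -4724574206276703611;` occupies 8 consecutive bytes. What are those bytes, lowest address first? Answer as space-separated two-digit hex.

Two's complement of -4724574206276703611 in 64 bits: 4724574206276703611 = 0x41910F357018957B; invert → 0xBE6EF0CA8FE76A84; add 1 → 0xBE6EF0CA8FE76A85.
Split into bytes (most-significant first): BE 6E F0 CA 8F E7 6A 85.
Big-endian stores the most-significant byte at the lowest address.
So the memory order matches the most-significant-first order: BE 6E F0 CA 8F E7 6A 85.

BE 6E F0 CA 8F E7 6A 85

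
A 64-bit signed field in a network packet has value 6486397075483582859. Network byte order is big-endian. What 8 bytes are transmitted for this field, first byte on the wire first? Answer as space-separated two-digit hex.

6486397075483582859 in hexadecimal, padded to 64 bits, is 0x5A044FC61454E18B.
Split into bytes (most-significant first): 5A 04 4F C6 14 54 E1 8B.
Big-endian: lowest address holds the most-significant byte.
So the memory order matches the most-significant-first order: 5A 04 4F C6 14 54 E1 8B.

5A 04 4F C6 14 54 E1 8B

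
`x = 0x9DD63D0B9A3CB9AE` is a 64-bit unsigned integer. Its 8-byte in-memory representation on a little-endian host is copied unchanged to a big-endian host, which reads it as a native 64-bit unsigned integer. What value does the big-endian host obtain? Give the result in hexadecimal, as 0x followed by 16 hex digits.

Stored little-endian, the bytes at ascending addresses are AE B9 3C 9A 0B 3D D6 9D.
Read back as big-endian, the last byte is least significant, giving 0xAEB93C9A0B3DD69D.

0xAEB93C9A0B3DD69D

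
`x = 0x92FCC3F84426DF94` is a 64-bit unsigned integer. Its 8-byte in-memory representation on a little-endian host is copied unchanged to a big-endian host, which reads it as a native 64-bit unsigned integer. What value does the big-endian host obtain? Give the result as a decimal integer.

Stored little-endian, the bytes at ascending addresses are 94 DF 26 44 F8 C3 FC 92.
Read back as big-endian, the last byte is least significant, giving 0x94DF2644F8C3FC92.
0x94DF2644F8C3FC92 = 10727334915093036178.

10727334915093036178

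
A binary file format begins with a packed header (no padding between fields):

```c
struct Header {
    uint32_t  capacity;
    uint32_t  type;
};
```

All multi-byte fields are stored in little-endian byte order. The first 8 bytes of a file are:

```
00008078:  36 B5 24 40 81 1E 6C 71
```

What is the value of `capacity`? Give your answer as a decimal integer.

`capacity` is the first field, at byte offset 0, occupying 4 bytes.
Bytes at offsets 0..3: 36 B5 24 40.
In little-endian order the low byte comes first in memory.
Reassemble most-significant byte first: 40 24 B5 36 → 0x4024B536.
0x4024B536 = 1076147510.

1076147510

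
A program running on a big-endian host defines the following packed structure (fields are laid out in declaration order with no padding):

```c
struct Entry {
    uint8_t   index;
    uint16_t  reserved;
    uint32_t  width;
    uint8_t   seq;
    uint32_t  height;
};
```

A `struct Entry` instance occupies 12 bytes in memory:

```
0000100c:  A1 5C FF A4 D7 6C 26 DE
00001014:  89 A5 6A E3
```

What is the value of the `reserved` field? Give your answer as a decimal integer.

23807

`reserved` follows `index` (1 byte), so it starts at byte offset 1 and occupies 2 bytes.
Bytes at offsets 1..2: 5C FF.
Big-endian: lowest address holds the most-significant byte.
The bytes are already most-significant first: 0x5CFF.
0x5CFF = 23807.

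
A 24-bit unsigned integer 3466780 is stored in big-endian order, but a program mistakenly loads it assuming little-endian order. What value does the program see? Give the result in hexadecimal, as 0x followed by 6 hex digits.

0x1CE634

3466780 in 24-bit hexadecimal is 0x34E61C.
Stored big-endian, the bytes at ascending addresses are 34 E6 1C.
Read back as little-endian, the first byte is least significant, giving 0x1CE634.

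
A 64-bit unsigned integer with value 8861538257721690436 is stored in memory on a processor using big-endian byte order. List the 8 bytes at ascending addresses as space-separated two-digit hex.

7A FA 82 18 4F 09 09 44

8861538257721690436 in hexadecimal, padded to 64 bits, is 0x7AFA82184F090944.
Split into bytes (most-significant first): 7A FA 82 18 4F 09 09 44.
In big-endian order the high byte comes first in memory.
So the memory order matches the most-significant-first order: 7A FA 82 18 4F 09 09 44.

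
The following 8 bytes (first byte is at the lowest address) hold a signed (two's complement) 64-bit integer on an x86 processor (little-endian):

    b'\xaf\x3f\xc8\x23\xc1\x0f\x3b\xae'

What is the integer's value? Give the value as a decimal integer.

Little-endian: lowest address holds the least-significant byte.
Reassemble most-significant byte first: AE 3B 0F C1 23 C8 3F AF → 0xAE3B0FC123C83FAF.
Top bit is set, so as a signed 64-bit value this is 0xAE3B0FC123C83FAF − 2^64 = -5892098365280731217.

-5892098365280731217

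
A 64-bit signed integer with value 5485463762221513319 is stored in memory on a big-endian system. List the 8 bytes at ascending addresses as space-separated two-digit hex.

4C 20 48 3A 7F 7D BA 67

5485463762221513319 in hexadecimal, padded to 64 bits, is 0x4C20483A7F7DBA67.
Split into bytes (most-significant first): 4C 20 48 3A 7F 7D BA 67.
Big-endian: lowest address holds the most-significant byte.
So the memory order matches the most-significant-first order: 4C 20 48 3A 7F 7D BA 67.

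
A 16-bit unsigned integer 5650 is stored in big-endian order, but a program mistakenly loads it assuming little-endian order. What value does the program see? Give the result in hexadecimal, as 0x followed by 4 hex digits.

5650 in 16-bit hexadecimal is 0x1612.
Stored big-endian, the bytes at ascending addresses are 16 12.
Read back as little-endian, the first byte is least significant, giving 0x1216.

0x1216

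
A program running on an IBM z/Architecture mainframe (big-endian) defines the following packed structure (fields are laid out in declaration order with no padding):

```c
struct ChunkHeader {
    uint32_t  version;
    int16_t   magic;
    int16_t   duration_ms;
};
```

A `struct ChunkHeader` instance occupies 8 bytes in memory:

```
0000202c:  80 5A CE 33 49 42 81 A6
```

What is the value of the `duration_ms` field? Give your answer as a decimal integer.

`duration_ms` follows `version` (4 B), `magic` (2 B), so it starts at offset 4 + 2 = 6 and occupies 2 bytes.
Bytes at offsets 6..7: 81 A6.
In big-endian order the high byte comes first in memory.
The bytes are already most-significant first: 0x81A6.
Top bit is set, so as a signed 16-bit value this is 0x81A6 − 2^16 = -32346.

-32346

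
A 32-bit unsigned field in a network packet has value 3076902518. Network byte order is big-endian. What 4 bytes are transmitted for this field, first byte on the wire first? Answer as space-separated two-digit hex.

B7 65 CE 76

3076902518 in hexadecimal, padded to 32 bits, is 0xB765CE76.
Split into bytes (most-significant first): B7 65 CE 76.
In big-endian order the high byte comes first in memory.
So the memory order matches the most-significant-first order: B7 65 CE 76.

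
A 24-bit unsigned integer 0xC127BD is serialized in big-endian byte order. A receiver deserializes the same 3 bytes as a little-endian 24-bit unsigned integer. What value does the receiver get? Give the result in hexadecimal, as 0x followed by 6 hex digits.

0xBD27C1

Stored big-endian, the bytes at ascending addresses are C1 27 BD.
Read back as little-endian, the first byte is least significant, giving 0xBD27C1.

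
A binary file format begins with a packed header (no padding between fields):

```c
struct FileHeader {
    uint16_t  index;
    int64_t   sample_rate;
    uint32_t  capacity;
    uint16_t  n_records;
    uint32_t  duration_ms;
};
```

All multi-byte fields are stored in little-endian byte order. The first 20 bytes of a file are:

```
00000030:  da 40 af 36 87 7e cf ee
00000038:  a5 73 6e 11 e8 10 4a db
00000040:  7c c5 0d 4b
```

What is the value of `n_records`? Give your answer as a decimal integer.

`n_records` follows `index` (2 B), `sample_rate` (8 B), `capacity` (4 B), so it starts at offset 2 + 8 + 4 = 14 and occupies 2 bytes.
Bytes at offsets 14..15: 4A DB.
Little-endian stores the least-significant byte at the lowest address.
Reassemble most-significant byte first: DB 4A → 0xDB4A.
0xDB4A = 56138.

56138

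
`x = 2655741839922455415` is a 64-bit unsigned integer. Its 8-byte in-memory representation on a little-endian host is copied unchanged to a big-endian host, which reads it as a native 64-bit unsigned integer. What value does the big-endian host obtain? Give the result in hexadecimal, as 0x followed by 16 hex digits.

0x7763B8F72117DB24

2655741839922455415 in 64-bit hexadecimal is 0x24DB1721F7B86377.
Stored little-endian, the bytes at ascending addresses are 77 63 B8 F7 21 17 DB 24.
Read back as big-endian, the last byte is least significant, giving 0x7763B8F72117DB24.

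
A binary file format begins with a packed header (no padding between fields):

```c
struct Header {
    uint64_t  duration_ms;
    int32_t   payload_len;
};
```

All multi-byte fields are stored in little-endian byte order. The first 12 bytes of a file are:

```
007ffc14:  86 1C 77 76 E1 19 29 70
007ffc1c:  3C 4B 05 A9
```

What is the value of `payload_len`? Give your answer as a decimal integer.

`payload_len` follows `duration_ms` (8 bytes), so it starts at byte offset 8 and occupies 4 bytes.
Bytes at offsets 8..11: 3C 4B 05 A9.
Little-endian stores the least-significant byte at the lowest address.
Reassemble most-significant byte first: A9 05 4B 3C → 0xA9054B3C.
Top bit is set, so as a signed 32-bit value this is 0xA9054B3C − 2^32 = -1459270852.

-1459270852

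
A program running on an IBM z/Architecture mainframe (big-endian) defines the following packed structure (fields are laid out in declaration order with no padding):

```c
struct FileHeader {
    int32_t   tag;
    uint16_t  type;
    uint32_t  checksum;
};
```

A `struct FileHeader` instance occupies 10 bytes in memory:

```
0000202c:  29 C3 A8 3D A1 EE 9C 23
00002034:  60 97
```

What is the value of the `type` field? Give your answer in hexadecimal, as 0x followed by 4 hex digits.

0xA1EE

`type` follows `tag` (4 bytes), so it starts at byte offset 4 and occupies 2 bytes.
Bytes at offsets 4..5: A1 EE.
Big-endian stores the most-significant byte at the lowest address.
The bytes are already most-significant first: 0xA1EE.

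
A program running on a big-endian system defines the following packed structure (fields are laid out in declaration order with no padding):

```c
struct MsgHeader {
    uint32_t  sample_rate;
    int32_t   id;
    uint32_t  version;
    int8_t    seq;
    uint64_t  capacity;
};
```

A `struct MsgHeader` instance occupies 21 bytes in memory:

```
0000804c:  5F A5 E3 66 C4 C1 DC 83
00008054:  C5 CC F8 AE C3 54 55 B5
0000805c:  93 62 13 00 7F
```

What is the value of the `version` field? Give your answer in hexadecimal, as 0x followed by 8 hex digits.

`version` follows `sample_rate` (4 B), `id` (4 B), so it starts at offset 4 + 4 = 8 and occupies 4 bytes.
Bytes at offsets 8..11: C5 CC F8 AE.
Big-endian: lowest address holds the most-significant byte.
The bytes are already most-significant first: 0xC5CCF8AE.

0xC5CCF8AE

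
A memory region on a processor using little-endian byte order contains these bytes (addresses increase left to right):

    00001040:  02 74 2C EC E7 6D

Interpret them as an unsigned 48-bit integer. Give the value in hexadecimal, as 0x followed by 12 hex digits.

0x6DE7EC2C7402

Little-endian: lowest address holds the least-significant byte.
Reassemble most-significant byte first: 6D E7 EC 2C 74 02 → 0x6DE7EC2C7402.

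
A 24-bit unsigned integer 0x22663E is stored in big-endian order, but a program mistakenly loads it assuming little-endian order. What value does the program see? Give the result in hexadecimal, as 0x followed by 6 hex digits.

Stored big-endian, the bytes at ascending addresses are 22 66 3E.
Read back as little-endian, the first byte is least significant, giving 0x3E6622.

0x3E6622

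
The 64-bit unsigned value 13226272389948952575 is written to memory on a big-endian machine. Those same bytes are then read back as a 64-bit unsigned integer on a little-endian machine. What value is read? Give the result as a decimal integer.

18433082305270025655

13226272389948952575 in 64-bit hexadecimal is 0xB78D28A9B176CFFF.
Stored big-endian, the bytes at ascending addresses are B7 8D 28 A9 B1 76 CF FF.
Read back as little-endian, the first byte is least significant, giving 0xFFCF76B1A9288DB7.
0xFFCF76B1A9288DB7 = 18433082305270025655.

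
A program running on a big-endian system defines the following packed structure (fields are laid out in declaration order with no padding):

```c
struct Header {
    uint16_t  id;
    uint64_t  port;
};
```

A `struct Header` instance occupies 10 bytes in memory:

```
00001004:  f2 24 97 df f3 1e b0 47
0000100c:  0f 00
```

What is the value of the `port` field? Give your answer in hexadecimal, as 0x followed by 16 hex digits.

`port` follows `id` (2 bytes), so it starts at byte offset 2 and occupies 8 bytes.
Bytes at offsets 2..9: 97 DF F3 1E B0 47 0F 00.
In big-endian order the high byte comes first in memory.
The bytes are already most-significant first: 0x97DFF31EB0470F00.

0x97DFF31EB0470F00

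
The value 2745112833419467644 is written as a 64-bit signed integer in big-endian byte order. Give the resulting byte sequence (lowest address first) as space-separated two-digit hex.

2745112833419467644 in hexadecimal, padded to 64 bits, is 0x26189993E8555B7C.
Split into bytes (most-significant first): 26 18 99 93 E8 55 5B 7C.
In big-endian order the high byte comes first in memory.
So the memory order matches the most-significant-first order: 26 18 99 93 E8 55 5B 7C.

26 18 99 93 E8 55 5B 7C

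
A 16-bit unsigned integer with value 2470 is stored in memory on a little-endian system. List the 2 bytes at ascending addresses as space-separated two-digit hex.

A6 09

2470 in hexadecimal, padded to 16 bits, is 0x09A6.
Split into bytes (most-significant first): 09 A6.
Little-endian stores the least-significant byte at the lowest address.
So at ascending addresses the bytes are A6 09.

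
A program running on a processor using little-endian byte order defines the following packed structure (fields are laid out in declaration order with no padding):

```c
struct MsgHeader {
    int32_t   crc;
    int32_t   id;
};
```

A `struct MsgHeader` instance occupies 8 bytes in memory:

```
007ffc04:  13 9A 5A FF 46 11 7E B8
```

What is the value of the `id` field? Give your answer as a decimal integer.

-1199697594

`id` follows `crc` (4 bytes), so it starts at byte offset 4 and occupies 4 bytes.
Bytes at offsets 4..7: 46 11 7E B8.
Little-endian stores the least-significant byte at the lowest address.
Reassemble most-significant byte first: B8 7E 11 46 → 0xB87E1146.
Top bit is set, so as a signed 32-bit value this is 0xB87E1146 − 2^32 = -1199697594.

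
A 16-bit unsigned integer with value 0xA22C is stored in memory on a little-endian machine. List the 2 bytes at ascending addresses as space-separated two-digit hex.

Split into bytes (most-significant first): A2 2C.
Little-endian stores the least-significant byte at the lowest address.
So at ascending addresses the bytes are 2C A2.

2C A2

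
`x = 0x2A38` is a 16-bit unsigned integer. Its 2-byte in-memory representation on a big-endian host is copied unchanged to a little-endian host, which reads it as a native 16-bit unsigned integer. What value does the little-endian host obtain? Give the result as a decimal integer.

Stored big-endian, the bytes at ascending addresses are 2A 38.
Read back as little-endian, the first byte is least significant, giving 0x382A.
0x382A = 14378.

14378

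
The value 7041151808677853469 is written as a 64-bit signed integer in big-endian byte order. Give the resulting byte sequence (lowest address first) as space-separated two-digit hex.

61 B7 32 43 AD D7 B9 1D

7041151808677853469 in hexadecimal, padded to 64 bits, is 0x61B73243ADD7B91D.
Split into bytes (most-significant first): 61 B7 32 43 AD D7 B9 1D.
Big-endian: lowest address holds the most-significant byte.
So the memory order matches the most-significant-first order: 61 B7 32 43 AD D7 B9 1D.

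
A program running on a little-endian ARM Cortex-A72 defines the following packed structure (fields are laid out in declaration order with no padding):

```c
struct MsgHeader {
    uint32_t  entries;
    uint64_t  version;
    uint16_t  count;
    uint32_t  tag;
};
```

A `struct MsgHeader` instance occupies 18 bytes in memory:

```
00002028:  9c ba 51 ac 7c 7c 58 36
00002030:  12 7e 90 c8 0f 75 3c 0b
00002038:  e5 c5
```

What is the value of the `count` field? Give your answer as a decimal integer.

`count` follows `entries` (4 B), `version` (8 B), so it starts at offset 4 + 8 = 12 and occupies 2 bytes.
Bytes at offsets 12..13: 0F 75.
Little-endian: lowest address holds the least-significant byte.
Reassemble most-significant byte first: 75 0F → 0x750F.
0x750F = 29967.

29967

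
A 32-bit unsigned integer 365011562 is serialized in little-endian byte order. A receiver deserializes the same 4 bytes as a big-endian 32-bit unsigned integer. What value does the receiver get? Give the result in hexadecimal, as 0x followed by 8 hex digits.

0x6AA2C115

365011562 in 32-bit hexadecimal is 0x15C1A26A.
Stored little-endian, the bytes at ascending addresses are 6A A2 C1 15.
Read back as big-endian, the last byte is least significant, giving 0x6AA2C115.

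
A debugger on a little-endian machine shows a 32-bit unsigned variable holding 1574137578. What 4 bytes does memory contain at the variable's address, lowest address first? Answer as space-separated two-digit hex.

EA 6E D3 5D

1574137578 in hexadecimal, padded to 32 bits, is 0x5DD36EEA.
Split into bytes (most-significant first): 5D D3 6E EA.
In little-endian order the low byte comes first in memory.
So at ascending addresses the bytes are EA 6E D3 5D.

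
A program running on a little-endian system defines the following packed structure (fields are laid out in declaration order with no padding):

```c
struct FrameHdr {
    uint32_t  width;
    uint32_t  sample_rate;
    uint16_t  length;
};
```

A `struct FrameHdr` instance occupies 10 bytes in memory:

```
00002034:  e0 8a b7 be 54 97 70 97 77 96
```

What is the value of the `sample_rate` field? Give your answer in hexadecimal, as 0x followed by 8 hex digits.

`sample_rate` follows `width` (4 bytes), so it starts at byte offset 4 and occupies 4 bytes.
Bytes at offsets 4..7: 54 97 70 97.
Little-endian stores the least-significant byte at the lowest address.
Reassemble most-significant byte first: 97 70 97 54 → 0x97709754.

0x97709754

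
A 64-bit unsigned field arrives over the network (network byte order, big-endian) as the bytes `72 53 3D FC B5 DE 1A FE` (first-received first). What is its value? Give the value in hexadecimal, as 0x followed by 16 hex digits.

0x72533DFCB5DE1AFE

In big-endian order the high byte comes first in memory.
The bytes are already most-significant first: 0x72533DFCB5DE1AFE.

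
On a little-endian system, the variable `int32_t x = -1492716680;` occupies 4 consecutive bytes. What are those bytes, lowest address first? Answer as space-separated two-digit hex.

78 F3 06 A7

Two's complement of -1492716680 in 32 bits: 1492716680 = 0x58F90C88; invert → 0xA706F377; add 1 → 0xA706F378.
Split into bytes (most-significant first): A7 06 F3 78.
Little-endian: lowest address holds the least-significant byte.
So at ascending addresses the bytes are 78 F3 06 A7.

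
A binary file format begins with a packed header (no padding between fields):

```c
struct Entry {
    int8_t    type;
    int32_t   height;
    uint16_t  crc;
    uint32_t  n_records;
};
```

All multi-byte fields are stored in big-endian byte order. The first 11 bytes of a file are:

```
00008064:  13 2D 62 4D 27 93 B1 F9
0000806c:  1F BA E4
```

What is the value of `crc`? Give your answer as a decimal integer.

`crc` follows `type` (1 B), `height` (4 B), so it starts at offset 1 + 4 = 5 and occupies 2 bytes.
Bytes at offsets 5..6: 93 B1.
Big-endian: lowest address holds the most-significant byte.
The bytes are already most-significant first: 0x93B1.
0x93B1 = 37809.

37809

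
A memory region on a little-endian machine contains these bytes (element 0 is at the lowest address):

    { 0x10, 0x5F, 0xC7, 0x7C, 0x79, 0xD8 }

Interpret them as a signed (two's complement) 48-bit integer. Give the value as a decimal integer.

Little-endian stores the least-significant byte at the lowest address.
Reassemble most-significant byte first: D8 79 7C C7 5F 10 → 0xD8797CC75F10.
Top bit is set, so as a signed 48-bit value this is 0xD8797CC75F10 − 2^48 = -43458680627440.

-43458680627440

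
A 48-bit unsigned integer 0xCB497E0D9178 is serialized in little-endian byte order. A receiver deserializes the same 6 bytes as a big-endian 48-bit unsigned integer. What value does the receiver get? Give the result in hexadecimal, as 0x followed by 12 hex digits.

Stored little-endian, the bytes at ascending addresses are 78 91 0D 7E 49 CB.
Read back as big-endian, the last byte is least significant, giving 0x78910D7E49CB.

0x78910D7E49CB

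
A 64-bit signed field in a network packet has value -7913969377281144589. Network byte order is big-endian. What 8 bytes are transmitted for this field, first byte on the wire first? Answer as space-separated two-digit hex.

92 2B EE C8 07 D6 88 F3

Two's complement of -7913969377281144589 in 64 bits: 7913969377281144589 = 0x6DD41137F829770D; invert → 0x922BEEC807D688F2; add 1 → 0x922BEEC807D688F3.
Split into bytes (most-significant first): 92 2B EE C8 07 D6 88 F3.
Big-endian stores the most-significant byte at the lowest address.
So the memory order matches the most-significant-first order: 92 2B EE C8 07 D6 88 F3.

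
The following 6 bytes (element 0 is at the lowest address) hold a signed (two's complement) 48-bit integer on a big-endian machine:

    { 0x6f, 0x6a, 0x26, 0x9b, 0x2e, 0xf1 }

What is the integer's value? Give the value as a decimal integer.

Big-endian stores the most-significant byte at the lowest address.
The bytes are already most-significant first: 0x6F6A269B2EF1.
0x6F6A269B2EF1 = 122501704920817.

122501704920817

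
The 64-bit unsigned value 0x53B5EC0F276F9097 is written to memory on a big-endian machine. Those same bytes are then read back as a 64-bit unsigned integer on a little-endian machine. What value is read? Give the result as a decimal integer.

Stored big-endian, the bytes at ascending addresses are 53 B5 EC 0F 27 6F 90 97.
Read back as little-endian, the first byte is least significant, giving 0x97906F270FECB553.
0x97906F270FECB553 = 10921351309935031635.

10921351309935031635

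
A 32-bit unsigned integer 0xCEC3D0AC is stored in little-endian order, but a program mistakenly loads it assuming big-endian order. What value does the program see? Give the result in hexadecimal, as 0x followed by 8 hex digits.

Stored little-endian, the bytes at ascending addresses are AC D0 C3 CE.
Read back as big-endian, the last byte is least significant, giving 0xACD0C3CE.

0xACD0C3CE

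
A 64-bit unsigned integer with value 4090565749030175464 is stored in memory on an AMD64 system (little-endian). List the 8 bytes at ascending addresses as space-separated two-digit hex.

E8 C2 52 41 E0 9B C4 38

4090565749030175464 in hexadecimal, padded to 64 bits, is 0x38C49BE04152C2E8.
Split into bytes (most-significant first): 38 C4 9B E0 41 52 C2 E8.
In little-endian order the low byte comes first in memory.
So at ascending addresses the bytes are E8 C2 52 41 E0 9B C4 38.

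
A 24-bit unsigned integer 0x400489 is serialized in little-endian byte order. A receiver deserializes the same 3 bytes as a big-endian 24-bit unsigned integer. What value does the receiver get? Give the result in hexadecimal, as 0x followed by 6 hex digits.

Stored little-endian, the bytes at ascending addresses are 89 04 40.
Read back as big-endian, the last byte is least significant, giving 0x890440.

0x890440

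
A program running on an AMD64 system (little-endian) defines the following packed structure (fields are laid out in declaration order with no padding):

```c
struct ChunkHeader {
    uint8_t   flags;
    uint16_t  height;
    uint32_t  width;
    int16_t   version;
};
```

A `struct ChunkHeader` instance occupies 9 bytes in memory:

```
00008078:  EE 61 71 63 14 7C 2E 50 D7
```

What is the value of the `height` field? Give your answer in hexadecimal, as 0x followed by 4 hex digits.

0x7161

`height` follows `flags` (1 byte), so it starts at byte offset 1 and occupies 2 bytes.
Bytes at offsets 1..2: 61 71.
Little-endian stores the least-significant byte at the lowest address.
Reassemble most-significant byte first: 71 61 → 0x7161.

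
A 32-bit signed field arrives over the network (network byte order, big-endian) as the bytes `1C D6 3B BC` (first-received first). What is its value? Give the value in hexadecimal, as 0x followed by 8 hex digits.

0x1CD63BBC

In big-endian order the high byte comes first in memory.
The bytes are already most-significant first: 0x1CD63BBC.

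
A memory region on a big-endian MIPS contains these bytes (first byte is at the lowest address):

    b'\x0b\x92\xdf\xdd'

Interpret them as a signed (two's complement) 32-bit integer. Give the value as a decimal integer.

Big-endian: lowest address holds the most-significant byte.
The bytes are already most-significant first: 0x0B92DFDD.
0x0B92DFDD = 194174941.

194174941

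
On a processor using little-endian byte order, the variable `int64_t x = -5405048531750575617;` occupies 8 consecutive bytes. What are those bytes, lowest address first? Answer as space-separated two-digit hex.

FF A1 42 5F FF 68 FD B4

Two's complement of -5405048531750575617 in 64 bits: 5405048531750575617 = 0x4B029700A0BD5E01; invert → 0xB4FD68FF5F42A1FE; add 1 → 0xB4FD68FF5F42A1FF.
Split into bytes (most-significant first): B4 FD 68 FF 5F 42 A1 FF.
In little-endian order the low byte comes first in memory.
So at ascending addresses the bytes are FF A1 42 5F FF 68 FD B4.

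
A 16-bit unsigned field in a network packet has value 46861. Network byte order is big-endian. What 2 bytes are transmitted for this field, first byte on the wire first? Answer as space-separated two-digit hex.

B7 0D

46861 in hexadecimal, padded to 16 bits, is 0xB70D.
Split into bytes (most-significant first): B7 0D.
Big-endian stores the most-significant byte at the lowest address.
So the memory order matches the most-significant-first order: B7 0D.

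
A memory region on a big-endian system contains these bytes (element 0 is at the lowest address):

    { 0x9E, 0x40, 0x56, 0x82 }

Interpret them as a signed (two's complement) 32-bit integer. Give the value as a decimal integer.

-1639950718

In big-endian order the high byte comes first in memory.
The bytes are already most-significant first: 0x9E405682.
Top bit is set, so as a signed 32-bit value this is 0x9E405682 − 2^32 = -1639950718.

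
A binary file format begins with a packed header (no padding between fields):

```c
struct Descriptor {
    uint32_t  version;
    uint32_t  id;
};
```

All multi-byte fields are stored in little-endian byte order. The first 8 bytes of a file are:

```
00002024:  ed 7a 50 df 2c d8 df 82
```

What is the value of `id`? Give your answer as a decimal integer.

`id` follows `version` (4 bytes), so it starts at byte offset 4 and occupies 4 bytes.
Bytes at offsets 4..7: 2C D8 DF 82.
Little-endian: lowest address holds the least-significant byte.
Reassemble most-significant byte first: 82 DF D8 2C → 0x82DFD82C.
0x82DFD82C = 2195707948.

2195707948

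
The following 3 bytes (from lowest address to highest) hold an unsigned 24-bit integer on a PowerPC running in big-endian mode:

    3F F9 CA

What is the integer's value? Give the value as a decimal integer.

4192714

Big-endian stores the most-significant byte at the lowest address.
The bytes are already most-significant first: 0x3FF9CA.
0x3FF9CA = 4192714.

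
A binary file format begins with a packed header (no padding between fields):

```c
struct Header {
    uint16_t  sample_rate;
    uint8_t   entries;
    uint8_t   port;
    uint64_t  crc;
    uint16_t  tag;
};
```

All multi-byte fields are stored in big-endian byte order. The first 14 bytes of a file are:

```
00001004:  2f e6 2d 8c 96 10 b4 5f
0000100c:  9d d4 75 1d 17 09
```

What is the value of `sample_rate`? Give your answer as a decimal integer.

`sample_rate` is the first field, at byte offset 0, occupying 2 bytes.
Bytes at offsets 0..1: 2F E6.
In big-endian order the high byte comes first in memory.
The bytes are already most-significant first: 0x2FE6.
0x2FE6 = 12262.

12262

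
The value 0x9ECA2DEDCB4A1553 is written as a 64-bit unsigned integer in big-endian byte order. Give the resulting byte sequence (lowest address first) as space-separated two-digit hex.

9E CA 2D ED CB 4A 15 53

Split into bytes (most-significant first): 9E CA 2D ED CB 4A 15 53.
In big-endian order the high byte comes first in memory.
So the memory order matches the most-significant-first order: 9E CA 2D ED CB 4A 15 53.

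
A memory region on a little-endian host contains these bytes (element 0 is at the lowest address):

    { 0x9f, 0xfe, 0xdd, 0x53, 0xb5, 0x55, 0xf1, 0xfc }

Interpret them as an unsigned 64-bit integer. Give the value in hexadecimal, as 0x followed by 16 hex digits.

0xFCF155B553DDFE9F

In little-endian order the low byte comes first in memory.
Reassemble most-significant byte first: FC F1 55 B5 53 DD FE 9F → 0xFCF155B553DDFE9F.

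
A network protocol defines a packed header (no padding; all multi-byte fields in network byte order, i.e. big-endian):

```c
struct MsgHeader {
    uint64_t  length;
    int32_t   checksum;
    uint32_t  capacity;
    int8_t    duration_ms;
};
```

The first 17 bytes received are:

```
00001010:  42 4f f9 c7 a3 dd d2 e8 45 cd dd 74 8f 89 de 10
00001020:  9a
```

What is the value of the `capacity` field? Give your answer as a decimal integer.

`capacity` follows `length` (8 B), `checksum` (4 B), so it starts at offset 8 + 4 = 12 and occupies 4 bytes.
Bytes at offsets 12..15: 8F 89 DE 10.
Big-endian: lowest address holds the most-significant byte.
The bytes are already most-significant first: 0x8F89DE10.
0x8F89DE10 = 2408177168.

2408177168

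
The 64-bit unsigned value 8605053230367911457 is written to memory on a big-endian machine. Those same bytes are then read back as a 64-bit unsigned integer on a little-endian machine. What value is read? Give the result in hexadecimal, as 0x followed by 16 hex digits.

0x212E684D524A6B77

8605053230367911457 in 64-bit hexadecimal is 0x776B4A524D682E21.
Stored big-endian, the bytes at ascending addresses are 77 6B 4A 52 4D 68 2E 21.
Read back as little-endian, the first byte is least significant, giving 0x212E684D524A6B77.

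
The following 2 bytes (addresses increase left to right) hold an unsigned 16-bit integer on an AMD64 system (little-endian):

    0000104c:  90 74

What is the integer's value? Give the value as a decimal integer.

29840

Little-endian: lowest address holds the least-significant byte.
Reassemble most-significant byte first: 74 90 → 0x7490.
0x7490 = 29840.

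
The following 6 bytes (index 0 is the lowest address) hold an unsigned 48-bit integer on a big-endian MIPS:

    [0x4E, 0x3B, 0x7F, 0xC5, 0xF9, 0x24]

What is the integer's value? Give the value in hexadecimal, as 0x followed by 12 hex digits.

In big-endian order the high byte comes first in memory.
The bytes are already most-significant first: 0x4E3B7FC5F924.

0x4E3B7FC5F924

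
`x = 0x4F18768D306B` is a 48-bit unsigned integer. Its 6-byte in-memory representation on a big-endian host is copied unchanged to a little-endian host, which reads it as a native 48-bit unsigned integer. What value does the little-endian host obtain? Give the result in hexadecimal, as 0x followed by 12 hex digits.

0x6B308D76184F

Stored big-endian, the bytes at ascending addresses are 4F 18 76 8D 30 6B.
Read back as little-endian, the first byte is least significant, giving 0x6B308D76184F.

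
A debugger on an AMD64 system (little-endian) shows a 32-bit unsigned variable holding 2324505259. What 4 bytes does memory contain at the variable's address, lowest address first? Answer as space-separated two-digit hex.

2324505259 in hexadecimal, padded to 32 bits, is 0x8A8D22AB.
Split into bytes (most-significant first): 8A 8D 22 AB.
Little-endian: lowest address holds the least-significant byte.
So at ascending addresses the bytes are AB 22 8D 8A.

AB 22 8D 8A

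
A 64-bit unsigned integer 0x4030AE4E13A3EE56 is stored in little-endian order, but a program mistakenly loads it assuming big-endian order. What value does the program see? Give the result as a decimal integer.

6264123435038683200

Stored little-endian, the bytes at ascending addresses are 56 EE A3 13 4E AE 30 40.
Read back as big-endian, the last byte is least significant, giving 0x56EEA3134EAE3040.
0x56EEA3134EAE3040 = 6264123435038683200.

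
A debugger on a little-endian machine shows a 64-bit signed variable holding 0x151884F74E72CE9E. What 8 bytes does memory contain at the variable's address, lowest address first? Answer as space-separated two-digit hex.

9E CE 72 4E F7 84 18 15

Split into bytes (most-significant first): 15 18 84 F7 4E 72 CE 9E.
Little-endian stores the least-significant byte at the lowest address.
So at ascending addresses the bytes are 9E CE 72 4E F7 84 18 15.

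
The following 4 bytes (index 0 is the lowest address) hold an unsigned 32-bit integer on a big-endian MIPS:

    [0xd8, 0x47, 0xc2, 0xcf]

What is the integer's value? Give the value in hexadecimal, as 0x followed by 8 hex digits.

In big-endian order the high byte comes first in memory.
The bytes are already most-significant first: 0xD847C2CF.

0xD847C2CF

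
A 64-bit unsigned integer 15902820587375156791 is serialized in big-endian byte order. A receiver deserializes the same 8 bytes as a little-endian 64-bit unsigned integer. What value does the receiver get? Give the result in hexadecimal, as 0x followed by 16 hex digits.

15902820587375156791 in 64-bit hexadecimal is 0xDCB22B114543DE37.
Stored big-endian, the bytes at ascending addresses are DC B2 2B 11 45 43 DE 37.
Read back as little-endian, the first byte is least significant, giving 0x37DE4345112BB2DC.

0x37DE4345112BB2DC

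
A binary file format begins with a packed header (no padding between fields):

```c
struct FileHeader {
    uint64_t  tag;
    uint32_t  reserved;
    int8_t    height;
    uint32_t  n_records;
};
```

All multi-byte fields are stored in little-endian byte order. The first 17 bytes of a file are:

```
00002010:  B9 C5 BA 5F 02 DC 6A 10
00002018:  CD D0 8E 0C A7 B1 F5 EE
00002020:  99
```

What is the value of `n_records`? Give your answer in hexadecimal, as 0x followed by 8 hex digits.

`n_records` follows `tag` (8 B), `reserved` (4 B), `height` (1 B), so it starts at offset 8 + 4 + 1 = 13 and occupies 4 bytes.
Bytes at offsets 13..16: B1 F5 EE 99.
Little-endian stores the least-significant byte at the lowest address.
Reassemble most-significant byte first: 99 EE F5 B1 → 0x99EEF5B1.

0x99EEF5B1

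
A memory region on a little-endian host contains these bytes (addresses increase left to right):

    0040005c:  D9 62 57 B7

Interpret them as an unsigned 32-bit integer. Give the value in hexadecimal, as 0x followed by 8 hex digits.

In little-endian order the low byte comes first in memory.
Reassemble most-significant byte first: B7 57 62 D9 → 0xB75762D9.

0xB75762D9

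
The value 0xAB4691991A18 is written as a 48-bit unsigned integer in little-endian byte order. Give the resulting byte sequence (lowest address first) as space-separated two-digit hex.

18 1A 99 91 46 AB

Split into bytes (most-significant first): AB 46 91 99 1A 18.
Little-endian: lowest address holds the least-significant byte.
So at ascending addresses the bytes are 18 1A 99 91 46 AB.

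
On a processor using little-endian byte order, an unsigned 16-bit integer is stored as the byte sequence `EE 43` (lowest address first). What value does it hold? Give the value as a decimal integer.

17390

Little-endian stores the least-significant byte at the lowest address.
Reassemble most-significant byte first: 43 EE → 0x43EE.
0x43EE = 17390.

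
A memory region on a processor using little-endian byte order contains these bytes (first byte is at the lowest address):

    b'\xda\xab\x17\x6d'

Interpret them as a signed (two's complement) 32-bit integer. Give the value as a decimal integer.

1830267866

Little-endian: lowest address holds the least-significant byte.
Reassemble most-significant byte first: 6D 17 AB DA → 0x6D17ABDA.
0x6D17ABDA = 1830267866.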